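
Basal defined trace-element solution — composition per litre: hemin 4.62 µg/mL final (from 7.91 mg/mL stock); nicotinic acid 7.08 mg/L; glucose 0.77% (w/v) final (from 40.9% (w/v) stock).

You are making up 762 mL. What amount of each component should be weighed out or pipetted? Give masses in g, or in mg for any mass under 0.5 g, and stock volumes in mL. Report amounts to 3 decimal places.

Scale factor relative to 1 L: 0.762.
hemin: dilute stock: 4.62 µg/mL × 762 mL ÷ 7910 µg/mL = 0.445 mL
nicotinic acid: 7.08 mg/L × 0.762 L = 5.395 mg
glucose: C1V1 = C2V2 → 0.77% ÷ 40.9% × 762 mL = 14.346 mL

hemin 0.445 mL; nicotinic acid 5.395 mg; glucose 14.346 mL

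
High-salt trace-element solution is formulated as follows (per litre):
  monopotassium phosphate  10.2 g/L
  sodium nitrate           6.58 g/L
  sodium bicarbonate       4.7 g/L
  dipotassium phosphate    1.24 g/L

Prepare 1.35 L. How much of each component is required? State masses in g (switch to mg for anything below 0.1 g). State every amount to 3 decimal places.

Working volume: 1.35 L.
monopotassium phosphate: 10.2 g/L × 1.35 L = 13.770 g
sodium nitrate: 6.58 g/L × 1.35 L = 8.883 g
sodium bicarbonate: 4.7 g/L × 1.35 L = 6.345 g
dipotassium phosphate: 1.24 g/L × 1.35 L = 1.674 g

monopotassium phosphate 13.770 g; sodium nitrate 8.883 g; sodium bicarbonate 6.345 g; dipotassium phosphate 1.674 g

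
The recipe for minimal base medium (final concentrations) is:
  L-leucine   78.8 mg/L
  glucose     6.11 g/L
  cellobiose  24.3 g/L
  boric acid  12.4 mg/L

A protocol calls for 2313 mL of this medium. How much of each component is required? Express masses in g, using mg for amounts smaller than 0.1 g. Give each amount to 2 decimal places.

Working volume: 2313 mL = 2.313 L.
L-leucine: 78.8 mg/L × 2.313 L = 182.264 mg = 0.18 g
glucose: 6.11 g/L × 2.313 L = 14.13 g
cellobiose: 24.3 g/L × 2.313 L = 56.21 g
boric acid: 12.4 mg/L × 2.313 L = 28.68 mg

L-leucine 0.18 g; glucose 14.13 g; cellobiose 56.21 g; boric acid 28.68 mg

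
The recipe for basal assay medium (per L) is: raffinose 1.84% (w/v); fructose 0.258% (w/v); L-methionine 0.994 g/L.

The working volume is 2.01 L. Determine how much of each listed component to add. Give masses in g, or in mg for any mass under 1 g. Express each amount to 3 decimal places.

Working volume: 2.01 L.
raffinose: 1.84% w/v = 18.4 g/L → 18.4 × 2.01 L = 36.984 g
fructose: 0.258 g per 100 mL × 2010 mL ÷ 100 = 5.186 g
L-methionine: 0.994 g/L × 2.01 L = 1.998 g

raffinose 36.984 g; fructose 5.186 g; L-methionine 1.998 g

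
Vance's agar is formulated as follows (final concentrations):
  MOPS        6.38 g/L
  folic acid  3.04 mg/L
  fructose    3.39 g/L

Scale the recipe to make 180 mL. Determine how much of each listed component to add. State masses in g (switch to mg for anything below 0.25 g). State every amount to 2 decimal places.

Scale factor relative to 1 L: 0.18.
MOPS: 6.38 g/L × 0.18 L = 1.15 g
folic acid: 3.04 mg/L × 0.18 L = 0.55 mg
fructose: 3.39 g/L × 0.18 L = 0.61 g

MOPS 1.15 g; folic acid 0.55 mg; fructose 0.61 g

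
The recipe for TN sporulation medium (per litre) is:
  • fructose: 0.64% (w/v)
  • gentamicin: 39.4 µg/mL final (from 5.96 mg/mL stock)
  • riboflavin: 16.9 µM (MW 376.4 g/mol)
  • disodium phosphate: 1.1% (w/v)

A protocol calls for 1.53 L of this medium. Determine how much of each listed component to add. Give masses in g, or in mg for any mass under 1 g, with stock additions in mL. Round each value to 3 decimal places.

Scale factor relative to 1 L: 1.53.
fructose: 0.64 g per 100 mL × 1530 mL ÷ 100 = 9.792 g
gentamicin: dilute stock: 39.4 µg/mL × 1530 mL ÷ 5960 µg/mL = 10.114 mL
riboflavin: 16.9 µmol/L × 376.4 g/mol × 1.53 L ÷ 1000 = 9.733 mg
disodium phosphate: 1.1% w/v = 11 g/L → 11 × 1.53 L = 16.830 g

fructose 9.792 g; gentamicin 10.114 mL; riboflavin 9.733 mg; disodium phosphate 16.830 g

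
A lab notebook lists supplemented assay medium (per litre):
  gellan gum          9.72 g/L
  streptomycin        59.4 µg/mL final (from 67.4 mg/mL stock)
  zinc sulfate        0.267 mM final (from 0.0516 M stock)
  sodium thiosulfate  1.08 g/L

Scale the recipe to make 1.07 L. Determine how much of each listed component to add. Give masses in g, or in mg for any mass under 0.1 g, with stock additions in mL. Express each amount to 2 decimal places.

Working volume: 1.07 L.
gellan gum: 9.72 g/L × 1.07 L = 10.40 g
streptomycin: dilute stock: 59.4 µg/mL × 1070 mL ÷ 67400 µg/mL = 0.94 mL
zinc sulfate: dilute stock: 0.267 mM × 1070 mL ÷ 51.6 mM = 5.54 mL
sodium thiosulfate: 1.08 g/L × 1.07 L = 1.16 g

gellan gum 10.40 g; streptomycin 0.94 mL; zinc sulfate 5.54 mL; sodium thiosulfate 1.16 g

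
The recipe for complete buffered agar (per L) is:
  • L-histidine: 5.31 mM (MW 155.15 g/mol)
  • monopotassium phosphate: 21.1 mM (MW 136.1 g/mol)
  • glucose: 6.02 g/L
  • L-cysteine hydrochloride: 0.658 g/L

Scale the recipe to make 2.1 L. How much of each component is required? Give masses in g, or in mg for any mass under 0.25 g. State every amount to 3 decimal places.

Scale factor relative to 1 L: 2.1.
L-histidine: 5.31 mmol/L × 155.15 g/mol × 2.1 L ÷ 1000 = 1.730 g
monopotassium phosphate: 21.1 mmol/L × 136.1 g/mol × 2.1 L ÷ 1000 = 6.031 g
glucose: 6.02 g/L × 2.1 L = 12.642 g
L-cysteine hydrochloride: 0.658 g/L × 2.1 L = 1.382 g

L-histidine 1.730 g; monopotassium phosphate 6.031 g; glucose 12.642 g; L-cysteine hydrochloride 1.382 g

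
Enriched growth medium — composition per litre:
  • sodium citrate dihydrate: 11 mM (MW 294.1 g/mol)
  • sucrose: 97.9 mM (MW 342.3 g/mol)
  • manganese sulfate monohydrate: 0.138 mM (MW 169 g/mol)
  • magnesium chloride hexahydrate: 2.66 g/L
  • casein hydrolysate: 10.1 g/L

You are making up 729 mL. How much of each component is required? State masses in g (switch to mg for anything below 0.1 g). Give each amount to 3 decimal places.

sodium citrate dihydrate 2.358 g; sucrose 24.430 g; manganese sulfate monohydrate 17.002 mg; magnesium chloride hexahydrate 1.939 g; casein hydrolysate 7.363 g

Scale factor relative to 1 L: 0.729.
sodium citrate dihydrate: 11 mmol/L × 294.1 g/mol × 0.729 L ÷ 1000 = 2.358 g
sucrose: 97.9 mmol/L × 342.3 g/mol × 0.729 L ÷ 1000 = 24.430 g
manganese sulfate monohydrate: 0.138 mmol/L × 169 mg/mmol × 0.729 L = 17.002 mg
magnesium chloride hexahydrate: 2.66 g/L × 0.729 L = 1.939 g
casein hydrolysate: 10.1 g/L × 0.729 L = 7.363 g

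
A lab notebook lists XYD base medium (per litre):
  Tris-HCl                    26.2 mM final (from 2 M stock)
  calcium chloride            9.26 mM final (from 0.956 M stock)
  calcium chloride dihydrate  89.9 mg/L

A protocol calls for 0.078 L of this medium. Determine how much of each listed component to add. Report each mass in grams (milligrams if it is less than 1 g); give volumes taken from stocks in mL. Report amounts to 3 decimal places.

Working volume: 0.078 L.
Tris-HCl: C1V1 = C2V2 → 26.2 mM × 78 mL ÷ 2000 mM = 1.022 mL
calcium chloride: V = C2·V2/C1 = 9.26 mM × 78 mL ÷ 956 mM = 0.756 mL
calcium chloride dihydrate: 89.9 mg/L × 0.078 L = 7.012 mg

Tris-HCl 1.022 mL; calcium chloride 0.756 mL; calcium chloride dihydrate 7.012 mg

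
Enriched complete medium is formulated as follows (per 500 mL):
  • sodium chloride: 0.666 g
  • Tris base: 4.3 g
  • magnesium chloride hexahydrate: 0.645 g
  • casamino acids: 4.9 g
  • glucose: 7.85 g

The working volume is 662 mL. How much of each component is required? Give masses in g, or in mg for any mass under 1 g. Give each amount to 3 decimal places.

Ratio of target to recipe volume: 662 / 500 = 1.324.
sodium chloride: 0.666 g × (662 mL / 500 mL) = 0.881784 g = 881.784 mg
Tris base: 4.3 g × (662 mL / 500 mL) = 5.693 g
magnesium chloride hexahydrate: 0.645 g × (662 mL / 500 mL) = 0.85398 g = 853.980 mg
casamino acids: 4.9 g × (662 mL / 500 mL) = 6.488 g
glucose: 7.85 g × (662 mL / 500 mL) = 10.393 g

sodium chloride 881.784 mg; Tris base 5.693 g; magnesium chloride hexahydrate 853.980 mg; casamino acids 6.488 g; glucose 10.393 g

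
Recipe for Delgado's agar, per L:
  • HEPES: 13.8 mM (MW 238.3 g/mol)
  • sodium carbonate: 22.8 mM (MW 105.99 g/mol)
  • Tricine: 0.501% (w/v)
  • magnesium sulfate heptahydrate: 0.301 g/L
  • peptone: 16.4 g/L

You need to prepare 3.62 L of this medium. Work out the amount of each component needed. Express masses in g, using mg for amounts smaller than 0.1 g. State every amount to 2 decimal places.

Working volume: 3.62 L.
HEPES: 13.8 mmol/L × 238.3 g/mol × 3.62 L ÷ 1000 = 11.90 g
sodium carbonate: 22.8 mmol/L × 105.99 g/mol × 3.62 L ÷ 1000 = 8.75 g
Tricine: 0.501 g per 100 mL × 3620 mL ÷ 100 = 18.14 g
magnesium sulfate heptahydrate: 0.301 g/L × 3.62 L = 1.09 g
peptone: 16.4 g/L × 3.62 L = 59.37 g

HEPES 11.90 g; sodium carbonate 8.75 g; Tricine 18.14 g; magnesium sulfate heptahydrate 1.09 g; peptone 59.37 g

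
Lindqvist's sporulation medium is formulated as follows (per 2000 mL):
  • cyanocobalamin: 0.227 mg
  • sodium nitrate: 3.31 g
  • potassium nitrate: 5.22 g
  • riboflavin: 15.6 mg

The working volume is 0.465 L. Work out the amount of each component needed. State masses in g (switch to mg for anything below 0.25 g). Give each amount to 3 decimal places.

cyanocobalamin 0.053 mg; sodium nitrate 0.770 g; potassium nitrate 1.214 g; riboflavin 3.627 mg

Ratio of target to recipe volume: 465 / 2000 = 0.2325.
cyanocobalamin: 0.227 mg × (465 mL / 2000 mL) = 0.053 mg
sodium nitrate: 3.31 g × (465 mL / 2000 mL) = 0.770 g
potassium nitrate: 5.22 g × (465 mL / 2000 mL) = 1.214 g
riboflavin: 15.6 mg × (465 mL / 2000 mL) = 3.627 mg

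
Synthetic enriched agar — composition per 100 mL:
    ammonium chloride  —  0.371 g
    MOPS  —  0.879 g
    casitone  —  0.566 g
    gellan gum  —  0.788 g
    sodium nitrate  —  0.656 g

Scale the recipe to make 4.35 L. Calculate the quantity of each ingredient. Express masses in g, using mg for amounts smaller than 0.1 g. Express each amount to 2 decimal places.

ammonium chloride 16.14 g; MOPS 38.24 g; casitone 24.62 g; gellan gum 34.28 g; sodium nitrate 28.54 g

Scale factor = 4350 mL / 100 mL = 43.5.
ammonium chloride: 0.371 g × (4350 mL / 100 mL) = 16.14 g
MOPS: 0.879 g × (4350 mL / 100 mL) = 38.24 g
casitone: 0.566 g × (4350 mL / 100 mL) = 24.62 g
gellan gum: 0.788 g × (4350 mL / 100 mL) = 34.28 g
sodium nitrate: 0.656 g × (4350 mL / 100 mL) = 28.54 g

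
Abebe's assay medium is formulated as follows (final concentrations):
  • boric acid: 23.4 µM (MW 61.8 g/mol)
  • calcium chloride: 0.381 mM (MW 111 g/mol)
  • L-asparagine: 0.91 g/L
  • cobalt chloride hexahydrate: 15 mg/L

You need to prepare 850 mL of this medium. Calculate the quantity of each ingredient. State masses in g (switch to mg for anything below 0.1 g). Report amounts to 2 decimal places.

boric acid 1.23 mg; calcium chloride 35.95 mg; L-asparagine 0.77 g; cobalt chloride hexahydrate 12.75 mg

Working volume: 850 mL = 0.85 L.
boric acid: 23.4 µmol/L × 61.8 g/mol × 0.85 L ÷ 1000 = 1.23 mg
calcium chloride: 0.381 mmol/L × 111 mg/mmol × 0.85 L = 35.95 mg
L-asparagine: 0.91 g/L × 0.85 L = 0.77 g
cobalt chloride hexahydrate: 15 mg/L × 0.85 L = 12.75 mg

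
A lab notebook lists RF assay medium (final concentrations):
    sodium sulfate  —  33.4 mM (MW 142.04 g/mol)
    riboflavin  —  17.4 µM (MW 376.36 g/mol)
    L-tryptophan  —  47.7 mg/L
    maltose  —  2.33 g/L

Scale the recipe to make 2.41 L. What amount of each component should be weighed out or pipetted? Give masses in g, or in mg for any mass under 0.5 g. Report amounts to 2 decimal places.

Scale factor relative to 1 L: 2.41.
sodium sulfate: 33.4 mmol/L × 142.04 g/mol × 2.41 L ÷ 1000 = 11.43 g
riboflavin: 17.4 µmol/L × 376.36 g/mol × 2.41 L ÷ 1000 = 15.78 mg
L-tryptophan: 47.7 mg/L × 2.41 L = 114.96 mg
maltose: 2.33 g/L × 2.41 L = 5.62 g

sodium sulfate 11.43 g; riboflavin 15.78 mg; L-tryptophan 114.96 mg; maltose 5.62 g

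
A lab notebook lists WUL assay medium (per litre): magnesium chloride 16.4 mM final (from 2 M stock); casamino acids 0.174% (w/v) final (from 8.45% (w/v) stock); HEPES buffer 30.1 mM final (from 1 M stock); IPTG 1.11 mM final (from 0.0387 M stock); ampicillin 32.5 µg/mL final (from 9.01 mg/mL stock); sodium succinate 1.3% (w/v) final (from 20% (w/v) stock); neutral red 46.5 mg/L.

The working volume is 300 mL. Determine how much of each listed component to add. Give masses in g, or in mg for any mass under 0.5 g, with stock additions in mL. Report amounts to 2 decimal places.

Scale factor relative to 1 L: 0.3.
magnesium chloride: dilute stock: 16.4 mM × 300 mL ÷ 2000 mM = 2.46 mL
casamino acids: V = C2·V2/C1 = 0.174% ÷ 8.45% × 300 mL = 6.18 mL
HEPES buffer: C1V1 = C2V2 → 30.1 mM × 300 mL ÷ 1000 mM = 9.03 mL
IPTG: C1V1 = C2V2 → 1.11 mM × 300 mL ÷ 38.7 mM = 8.60 mL
ampicillin: V = C2·V2/C1 = 32.5 µg/mL × 300 mL ÷ 9010 µg/mL = 1.08 mL
sodium succinate: V = C2·V2/C1 = 1.3% ÷ 20% × 300 mL = 19.50 mL
neutral red: 46.5 mg/L × 0.3 L = 13.95 mg

magnesium chloride 2.46 mL; casamino acids 6.18 mL; HEPES buffer 9.03 mL; IPTG 8.60 mL; ampicillin 1.08 mL; sodium succinate 19.50 mL; neutral red 13.95 mg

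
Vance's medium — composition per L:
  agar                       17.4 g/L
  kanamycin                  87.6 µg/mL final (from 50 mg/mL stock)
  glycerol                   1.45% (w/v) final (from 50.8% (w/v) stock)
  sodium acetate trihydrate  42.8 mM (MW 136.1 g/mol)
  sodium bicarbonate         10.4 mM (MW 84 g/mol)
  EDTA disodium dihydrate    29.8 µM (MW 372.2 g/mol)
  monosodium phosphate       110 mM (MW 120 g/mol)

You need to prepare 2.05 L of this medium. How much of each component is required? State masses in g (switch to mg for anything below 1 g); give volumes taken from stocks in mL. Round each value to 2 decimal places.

Scale factor relative to 1 L: 2.05.
agar: 17.4 g/L × 2.05 L = 35.67 g
kanamycin: V = C2·V2/C1 = 87.6 µg/mL × 2050 mL ÷ 50000 µg/mL = 3.59 mL
glycerol: dilute stock: 1.45% ÷ 50.8% × 2050 mL = 58.51 mL
sodium acetate trihydrate: 42.8 mmol/L × 136.1 g/mol × 2.05 L ÷ 1000 = 11.94 g
sodium bicarbonate: 10.4 mmol/L × 84 g/mol × 2.05 L ÷ 1000 = 1.79 g
EDTA disodium dihydrate: 29.8 µmol/L × 372.2 g/mol × 2.05 L ÷ 1000 = 22.74 mg
monosodium phosphate: 110 mmol/L × 120 g/mol × 2.05 L ÷ 1000 = 27.06 g

agar 35.67 g; kanamycin 3.59 mL; glycerol 58.51 mL; sodium acetate trihydrate 11.94 g; sodium bicarbonate 1.79 g; EDTA disodium dihydrate 22.74 mg; monosodium phosphate 27.06 g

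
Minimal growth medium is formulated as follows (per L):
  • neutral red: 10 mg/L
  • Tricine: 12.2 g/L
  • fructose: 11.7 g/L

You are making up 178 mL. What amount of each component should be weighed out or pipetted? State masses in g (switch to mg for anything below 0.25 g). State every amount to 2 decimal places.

neutral red 1.78 mg; Tricine 2.17 g; fructose 2.08 g

Target volume = 178 mL = 0.178 L.
neutral red: 10 mg/L × 0.178 L = 1.78 mg
Tricine: 12.2 g/L × 0.178 L = 2.17 g
fructose: 11.7 g/L × 0.178 L = 2.08 g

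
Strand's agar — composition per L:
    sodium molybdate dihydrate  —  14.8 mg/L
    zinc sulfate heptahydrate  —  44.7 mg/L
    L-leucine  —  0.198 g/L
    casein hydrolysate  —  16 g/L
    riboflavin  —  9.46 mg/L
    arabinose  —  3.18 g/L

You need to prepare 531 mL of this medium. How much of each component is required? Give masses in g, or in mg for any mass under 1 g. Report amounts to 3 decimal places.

sodium molybdate dihydrate 7.859 mg; zinc sulfate heptahydrate 23.736 mg; L-leucine 105.138 mg; casein hydrolysate 8.496 g; riboflavin 5.023 mg; arabinose 1.689 g

Working volume: 531 mL = 0.531 L.
sodium molybdate dihydrate: 14.8 mg/L × 0.531 L = 7.859 mg
zinc sulfate heptahydrate: 44.7 mg/L × 0.531 L = 23.736 mg
L-leucine: 0.198 g/L × 0.531 L = 0.105138 g = 105.138 mg
casein hydrolysate: 16 g/L × 0.531 L = 8.496 g
riboflavin: 9.46 mg/L × 0.531 L = 5.023 mg
arabinose: 3.18 g/L × 0.531 L = 1.689 g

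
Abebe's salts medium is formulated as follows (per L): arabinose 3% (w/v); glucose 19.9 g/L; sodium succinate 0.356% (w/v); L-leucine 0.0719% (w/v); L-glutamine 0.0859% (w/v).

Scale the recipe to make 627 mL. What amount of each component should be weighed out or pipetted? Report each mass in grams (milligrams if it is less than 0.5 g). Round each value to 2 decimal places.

Working volume: 627 mL = 0.627 L.
arabinose: 3% w/v = 30 g/L → 30 × 0.627 L = 18.81 g
glucose: 19.9 g/L × 0.627 L = 12.48 g
sodium succinate: 0.356% w/v = 3.56 g/L → 3.56 × 0.627 L = 2.23 g
L-leucine: 0.0719 g per 100 mL × 627 mL ÷ 100 = 0.450813 g = 450.81 mg
L-glutamine: 0.0859% w/v = 0.859 g/L → 0.859 × 0.627 L = 0.54 g

arabinose 18.81 g; glucose 12.48 g; sodium succinate 2.23 g; L-leucine 450.81 mg; L-glutamine 0.54 g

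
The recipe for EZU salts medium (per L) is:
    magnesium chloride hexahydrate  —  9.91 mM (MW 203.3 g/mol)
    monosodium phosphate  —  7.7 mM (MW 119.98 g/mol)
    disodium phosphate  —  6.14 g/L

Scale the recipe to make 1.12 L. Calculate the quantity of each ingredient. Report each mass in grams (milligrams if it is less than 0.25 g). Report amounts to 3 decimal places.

magnesium chloride hexahydrate 2.256 g; monosodium phosphate 1.035 g; disodium phosphate 6.877 g

Working volume: 1.12 L.
magnesium chloride hexahydrate: 9.91 mmol/L × 203.3 g/mol × 1.12 L ÷ 1000 = 2.256 g
monosodium phosphate: 7.7 mmol/L × 119.98 g/mol × 1.12 L ÷ 1000 = 1.035 g
disodium phosphate: 6.14 g/L × 1.12 L = 6.877 g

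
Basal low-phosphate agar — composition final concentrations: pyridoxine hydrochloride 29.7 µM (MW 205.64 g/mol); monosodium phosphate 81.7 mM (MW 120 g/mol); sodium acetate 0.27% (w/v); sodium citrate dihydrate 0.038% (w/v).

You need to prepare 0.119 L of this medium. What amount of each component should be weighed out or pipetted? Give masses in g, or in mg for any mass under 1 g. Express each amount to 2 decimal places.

pyridoxine hydrochloride 0.73 mg; monosodium phosphate 1.17 g; sodium acetate 321.30 mg; sodium citrate dihydrate 45.22 mg

Scale factor relative to 1 L: 0.119.
pyridoxine hydrochloride: 29.7 µmol/L × 205.64 g/mol × 0.119 L ÷ 1000 = 0.73 mg
monosodium phosphate: 81.7 mmol/L × 120 g/mol × 0.119 L ÷ 1000 = 1.17 g
sodium acetate: 0.27% w/v = 2.7 g/L → 2.7 × 0.119 L = 0.3213 g = 321.30 mg
sodium citrate dihydrate: 0.038 g per 100 mL × 119 mL ÷ 100 = 0.04522 g = 45.22 mg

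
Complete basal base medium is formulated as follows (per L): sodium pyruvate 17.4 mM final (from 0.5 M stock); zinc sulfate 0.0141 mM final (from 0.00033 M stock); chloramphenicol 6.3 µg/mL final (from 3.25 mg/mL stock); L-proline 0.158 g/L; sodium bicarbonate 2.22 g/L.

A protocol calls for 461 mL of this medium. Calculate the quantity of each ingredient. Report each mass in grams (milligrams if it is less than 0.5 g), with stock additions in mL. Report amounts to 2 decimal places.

Working volume: 461 mL = 0.461 L.
sodium pyruvate: dilute stock: 17.4 mM × 461 mL ÷ 500 mM = 16.04 mL
zinc sulfate: V = C2·V2/C1 = 0.0141 mM × 461 mL ÷ 0.33 mM = 19.70 mL
chloramphenicol: dilute stock: 6.3 µg/mL × 461 mL ÷ 3250 µg/mL = 0.89 mL
L-proline: 0.158 g/L × 0.461 L = 0.072838 g = 72.84 mg
sodium bicarbonate: 2.22 g/L × 0.461 L = 1.02 g

sodium pyruvate 16.04 mL; zinc sulfate 19.70 mL; chloramphenicol 0.89 mL; L-proline 72.84 mg; sodium bicarbonate 1.02 g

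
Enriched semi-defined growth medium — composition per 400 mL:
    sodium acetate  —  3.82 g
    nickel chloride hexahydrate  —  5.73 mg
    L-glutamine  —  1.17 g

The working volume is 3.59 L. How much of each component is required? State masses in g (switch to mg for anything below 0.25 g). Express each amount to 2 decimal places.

Ratio of target to recipe volume: 3590 / 400 = 8.975.
sodium acetate: 3.82 g × (3590 mL / 400 mL) = 34.28 g
nickel chloride hexahydrate: 5.73 mg × (3590 mL / 400 mL) = 51.43 mg
L-glutamine: 1.17 g × (3590 mL / 400 mL) = 10.50 g

sodium acetate 34.28 g; nickel chloride hexahydrate 51.43 mg; L-glutamine 10.50 g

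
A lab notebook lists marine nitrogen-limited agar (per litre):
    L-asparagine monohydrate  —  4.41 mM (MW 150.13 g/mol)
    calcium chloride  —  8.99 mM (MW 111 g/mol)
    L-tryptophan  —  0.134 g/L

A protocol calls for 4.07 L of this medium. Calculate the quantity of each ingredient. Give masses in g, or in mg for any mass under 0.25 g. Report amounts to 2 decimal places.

Scale factor relative to 1 L: 4.07.
L-asparagine monohydrate: 4.41 mmol/L × 150.13 g/mol × 4.07 L ÷ 1000 = 2.69 g
calcium chloride: 8.99 mmol/L × 111 g/mol × 4.07 L ÷ 1000 = 4.06 g
L-tryptophan: 0.134 g/L × 4.07 L = 0.55 g

L-asparagine monohydrate 2.69 g; calcium chloride 4.06 g; L-tryptophan 0.55 g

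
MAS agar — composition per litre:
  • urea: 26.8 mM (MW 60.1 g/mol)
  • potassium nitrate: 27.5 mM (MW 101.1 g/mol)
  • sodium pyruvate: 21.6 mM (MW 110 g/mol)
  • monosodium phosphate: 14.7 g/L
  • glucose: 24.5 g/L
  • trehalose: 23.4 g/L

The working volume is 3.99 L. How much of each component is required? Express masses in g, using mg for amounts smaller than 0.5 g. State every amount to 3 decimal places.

Working volume: 3.99 L.
urea: 26.8 mmol/L × 60.1 g/mol × 3.99 L ÷ 1000 = 6.427 g
potassium nitrate: 27.5 mmol/L × 101.1 g/mol × 3.99 L ÷ 1000 = 11.093 g
sodium pyruvate: 21.6 mmol/L × 110 g/mol × 3.99 L ÷ 1000 = 9.480 g
monosodium phosphate: 14.7 g/L × 3.99 L = 58.653 g
glucose: 24.5 g/L × 3.99 L = 97.755 g
trehalose: 23.4 g/L × 3.99 L = 93.366 g

urea 6.427 g; potassium nitrate 11.093 g; sodium pyruvate 9.480 g; monosodium phosphate 58.653 g; glucose 97.755 g; trehalose 93.366 g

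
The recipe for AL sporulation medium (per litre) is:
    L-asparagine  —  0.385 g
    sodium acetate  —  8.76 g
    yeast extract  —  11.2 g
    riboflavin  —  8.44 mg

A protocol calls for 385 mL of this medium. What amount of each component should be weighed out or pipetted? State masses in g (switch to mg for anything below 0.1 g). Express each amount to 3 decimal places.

L-asparagine 0.148 g; sodium acetate 3.373 g; yeast extract 4.312 g; riboflavin 3.249 mg

Scale factor = 385 mL / 1000 mL = 0.385.
L-asparagine: 0.385 g × (385 mL / 1000 mL) = 0.148 g
sodium acetate: 8.76 g × (385 mL / 1000 mL) = 3.373 g
yeast extract: 11.2 g × (385 mL / 1000 mL) = 4.312 g
riboflavin: 8.44 mg × (385 mL / 1000 mL) = 3.249 mg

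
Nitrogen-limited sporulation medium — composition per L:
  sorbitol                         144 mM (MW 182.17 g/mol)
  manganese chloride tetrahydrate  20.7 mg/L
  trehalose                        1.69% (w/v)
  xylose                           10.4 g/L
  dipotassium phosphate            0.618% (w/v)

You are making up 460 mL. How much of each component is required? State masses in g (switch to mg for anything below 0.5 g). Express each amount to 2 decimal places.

Target volume = 460 mL = 0.46 L.
sorbitol: 144 mmol/L × 182.17 g/mol × 0.46 L ÷ 1000 = 12.07 g
manganese chloride tetrahydrate: 20.7 mg/L × 0.46 L = 9.52 mg
trehalose: 1.69 g per 100 mL × 460 mL ÷ 100 = 7.77 g
xylose: 10.4 g/L × 0.46 L = 4.78 g
dipotassium phosphate: 0.618 g per 100 mL × 460 mL ÷ 100 = 2.84 g

sorbitol 12.07 g; manganese chloride tetrahydrate 9.52 mg; trehalose 7.77 g; xylose 4.78 g; dipotassium phosphate 2.84 g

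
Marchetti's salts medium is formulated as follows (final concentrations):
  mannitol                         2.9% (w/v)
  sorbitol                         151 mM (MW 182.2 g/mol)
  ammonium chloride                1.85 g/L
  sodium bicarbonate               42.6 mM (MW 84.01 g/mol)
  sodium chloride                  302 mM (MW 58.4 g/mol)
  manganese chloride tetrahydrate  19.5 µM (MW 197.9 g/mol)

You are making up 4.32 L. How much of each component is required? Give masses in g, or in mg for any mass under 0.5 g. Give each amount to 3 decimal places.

mannitol 125.280 g; sorbitol 118.853 g; ammonium chloride 7.992 g; sodium bicarbonate 15.461 g; sodium chloride 76.191 g; manganese chloride tetrahydrate 16.671 mg

Scale factor relative to 1 L: 4.32.
mannitol: 2.9% w/v = 29 g/L → 29 × 4.32 L = 125.280 g
sorbitol: 151 mmol/L × 182.2 g/mol × 4.32 L ÷ 1000 = 118.853 g
ammonium chloride: 1.85 g/L × 4.32 L = 7.992 g
sodium bicarbonate: 42.6 mmol/L × 84.01 g/mol × 4.32 L ÷ 1000 = 15.461 g
sodium chloride: 302 mmol/L × 58.4 g/mol × 4.32 L ÷ 1000 = 76.191 g
manganese chloride tetrahydrate: 19.5 µmol/L × 197.9 g/mol × 4.32 L ÷ 1000 = 16.671 mg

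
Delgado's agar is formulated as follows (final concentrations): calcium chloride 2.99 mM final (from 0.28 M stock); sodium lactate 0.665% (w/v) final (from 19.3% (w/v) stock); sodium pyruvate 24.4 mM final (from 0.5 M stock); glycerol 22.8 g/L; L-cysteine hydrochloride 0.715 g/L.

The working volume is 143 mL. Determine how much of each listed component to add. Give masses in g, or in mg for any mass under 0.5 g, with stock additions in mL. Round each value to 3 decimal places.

calcium chloride 1.527 mL; sodium lactate 4.927 mL; sodium pyruvate 6.978 mL; glycerol 3.260 g; L-cysteine hydrochloride 102.245 mg

Working volume: 143 mL = 0.143 L.
calcium chloride: V = C2·V2/C1 = 2.99 mM × 143 mL ÷ 280 mM = 1.527 mL
sodium lactate: V = C2·V2/C1 = 0.665% ÷ 19.3% × 143 mL = 4.927 mL
sodium pyruvate: C1V1 = C2V2 → 24.4 mM × 143 mL ÷ 500 mM = 6.978 mL
glycerol: 22.8 g/L × 0.143 L = 3.260 g
L-cysteine hydrochloride: 0.715 g/L × 0.143 L = 0.102245 g = 102.245 mg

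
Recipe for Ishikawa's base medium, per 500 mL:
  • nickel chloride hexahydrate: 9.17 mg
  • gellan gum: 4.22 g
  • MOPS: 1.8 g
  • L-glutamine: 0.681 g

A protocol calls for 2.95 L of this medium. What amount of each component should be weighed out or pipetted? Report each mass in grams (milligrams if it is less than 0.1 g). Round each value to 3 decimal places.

Scale factor = 2950 mL / 500 mL = 5.9.
nickel chloride hexahydrate: 9.17 mg × (2950 mL / 500 mL) = 54.103 mg
gellan gum: 4.22 g × (2950 mL / 500 mL) = 24.898 g
MOPS: 1.8 g × (2950 mL / 500 mL) = 10.620 g
L-glutamine: 0.681 g × (2950 mL / 500 mL) = 4.018 g

nickel chloride hexahydrate 54.103 mg; gellan gum 24.898 g; MOPS 10.620 g; L-glutamine 4.018 g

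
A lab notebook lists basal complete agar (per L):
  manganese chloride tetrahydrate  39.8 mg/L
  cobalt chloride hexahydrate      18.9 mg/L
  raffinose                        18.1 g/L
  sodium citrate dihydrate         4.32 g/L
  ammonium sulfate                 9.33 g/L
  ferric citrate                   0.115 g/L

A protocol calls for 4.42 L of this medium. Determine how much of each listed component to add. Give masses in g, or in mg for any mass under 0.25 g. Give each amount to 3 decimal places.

manganese chloride tetrahydrate 175.916 mg; cobalt chloride hexahydrate 83.538 mg; raffinose 80.002 g; sodium citrate dihydrate 19.094 g; ammonium sulfate 41.239 g; ferric citrate 0.508 g

Scale factor relative to 1 L: 4.42.
manganese chloride tetrahydrate: 39.8 mg/L × 4.42 L = 175.916 mg
cobalt chloride hexahydrate: 18.9 mg/L × 4.42 L = 83.538 mg
raffinose: 18.1 g/L × 4.42 L = 80.002 g
sodium citrate dihydrate: 4.32 g/L × 4.42 L = 19.094 g
ammonium sulfate: 9.33 g/L × 4.42 L = 41.239 g
ferric citrate: 0.115 g/L × 4.42 L = 0.508 g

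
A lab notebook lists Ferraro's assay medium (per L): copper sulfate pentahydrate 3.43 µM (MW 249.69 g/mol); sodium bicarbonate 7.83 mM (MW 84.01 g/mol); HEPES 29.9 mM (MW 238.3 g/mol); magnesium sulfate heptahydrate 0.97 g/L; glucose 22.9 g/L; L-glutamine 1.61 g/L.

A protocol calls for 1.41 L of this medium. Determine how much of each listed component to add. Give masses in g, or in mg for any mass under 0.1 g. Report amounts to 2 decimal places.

Working volume: 1.41 L.
copper sulfate pentahydrate: 3.43 µmol/L × 249.69 g/mol × 1.41 L ÷ 1000 = 1.21 mg
sodium bicarbonate: 7.83 mmol/L × 84.01 g/mol × 1.41 L ÷ 1000 = 0.93 g
HEPES: 29.9 mmol/L × 238.3 g/mol × 1.41 L ÷ 1000 = 10.05 g
magnesium sulfate heptahydrate: 0.97 g/L × 1.41 L = 1.37 g
glucose: 22.9 g/L × 1.41 L = 32.29 g
L-glutamine: 1.61 g/L × 1.41 L = 2.27 g

copper sulfate pentahydrate 1.21 mg; sodium bicarbonate 0.93 g; HEPES 10.05 g; magnesium sulfate heptahydrate 1.37 g; glucose 32.29 g; L-glutamine 2.27 g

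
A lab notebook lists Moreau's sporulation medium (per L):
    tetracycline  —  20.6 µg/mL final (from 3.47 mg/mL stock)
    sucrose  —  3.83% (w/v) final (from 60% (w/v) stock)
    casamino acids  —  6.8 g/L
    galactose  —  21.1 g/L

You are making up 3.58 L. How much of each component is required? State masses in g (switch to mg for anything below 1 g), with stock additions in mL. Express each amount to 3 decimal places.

Scale factor relative to 1 L: 3.58.
tetracycline: V = C2·V2/C1 = 20.6 µg/mL × 3580 mL ÷ 3470 µg/mL = 21.253 mL
sucrose: V = C2·V2/C1 = 3.83% ÷ 60% × 3580 mL = 228.523 mL
casamino acids: 6.8 g/L × 3.58 L = 24.344 g
galactose: 21.1 g/L × 3.58 L = 75.538 g

tetracycline 21.253 mL; sucrose 228.523 mL; casamino acids 24.344 g; galactose 75.538 g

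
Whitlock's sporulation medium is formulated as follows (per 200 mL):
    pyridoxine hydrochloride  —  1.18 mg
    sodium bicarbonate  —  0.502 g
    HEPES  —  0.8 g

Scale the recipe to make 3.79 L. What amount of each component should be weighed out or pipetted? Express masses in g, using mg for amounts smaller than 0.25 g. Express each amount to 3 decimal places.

pyridoxine hydrochloride 22.361 mg; sodium bicarbonate 9.513 g; HEPES 15.160 g

Scale factor = 3790 mL / 200 mL = 18.95.
pyridoxine hydrochloride: 1.18 mg × (3790 mL / 200 mL) = 22.361 mg
sodium bicarbonate: 0.502 g × (3790 mL / 200 mL) = 9.513 g
HEPES: 0.8 g × (3790 mL / 200 mL) = 15.160 g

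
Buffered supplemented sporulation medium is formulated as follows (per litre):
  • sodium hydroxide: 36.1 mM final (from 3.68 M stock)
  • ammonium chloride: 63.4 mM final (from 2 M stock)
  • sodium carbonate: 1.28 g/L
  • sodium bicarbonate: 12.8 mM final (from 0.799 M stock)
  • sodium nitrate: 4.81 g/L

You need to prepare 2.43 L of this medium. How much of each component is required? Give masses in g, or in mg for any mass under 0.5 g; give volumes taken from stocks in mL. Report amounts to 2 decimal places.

Working volume: 2.43 L.
sodium hydroxide: dilute stock: 36.1 mM × 2430 mL ÷ 3680 mM = 23.84 mL
ammonium chloride: C1V1 = C2V2 → 63.4 mM × 2430 mL ÷ 2000 mM = 77.03 mL
sodium carbonate: 1.28 g/L × 2.43 L = 3.11 g
sodium bicarbonate: dilute stock: 12.8 mM × 2430 mL ÷ 799 mM = 38.93 mL
sodium nitrate: 4.81 g/L × 2.43 L = 11.69 g

sodium hydroxide 23.84 mL; ammonium chloride 77.03 mL; sodium carbonate 3.11 g; sodium bicarbonate 38.93 mL; sodium nitrate 11.69 g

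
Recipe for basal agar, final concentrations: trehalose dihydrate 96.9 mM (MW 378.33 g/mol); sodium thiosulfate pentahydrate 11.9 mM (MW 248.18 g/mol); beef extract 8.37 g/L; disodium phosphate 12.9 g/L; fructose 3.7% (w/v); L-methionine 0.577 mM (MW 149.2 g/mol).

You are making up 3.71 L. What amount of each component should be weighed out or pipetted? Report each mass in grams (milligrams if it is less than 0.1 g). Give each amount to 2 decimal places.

trehalose dihydrate 136.01 g; sodium thiosulfate pentahydrate 10.96 g; beef extract 31.05 g; disodium phosphate 47.86 g; fructose 137.27 g; L-methionine 0.32 g

Working volume: 3.71 L.
trehalose dihydrate: 96.9 mmol/L × 378.33 g/mol × 3.71 L ÷ 1000 = 136.01 g
sodium thiosulfate pentahydrate: 11.9 mmol/L × 248.18 g/mol × 3.71 L ÷ 1000 = 10.96 g
beef extract: 8.37 g/L × 3.71 L = 31.05 g
disodium phosphate: 12.9 g/L × 3.71 L = 47.86 g
fructose: 3.7 g per 100 mL × 3710 mL ÷ 100 = 137.27 g
L-methionine: 0.577 mmol/L × 149.2 g/mol × 3.71 L ÷ 1000 = 0.32 g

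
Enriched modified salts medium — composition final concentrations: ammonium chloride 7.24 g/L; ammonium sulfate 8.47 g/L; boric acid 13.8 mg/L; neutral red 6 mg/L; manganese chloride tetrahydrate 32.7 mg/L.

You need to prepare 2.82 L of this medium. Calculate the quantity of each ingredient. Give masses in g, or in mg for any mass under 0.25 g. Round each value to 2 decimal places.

Scale factor relative to 1 L: 2.82.
ammonium chloride: 7.24 g/L × 2.82 L = 20.42 g
ammonium sulfate: 8.47 g/L × 2.82 L = 23.89 g
boric acid: 13.8 mg/L × 2.82 L = 38.92 mg
neutral red: 6 mg/L × 2.82 L = 16.92 mg
manganese chloride tetrahydrate: 32.7 mg/L × 2.82 L = 92.21 mg

ammonium chloride 20.42 g; ammonium sulfate 23.89 g; boric acid 38.92 mg; neutral red 16.92 mg; manganese chloride tetrahydrate 92.21 mg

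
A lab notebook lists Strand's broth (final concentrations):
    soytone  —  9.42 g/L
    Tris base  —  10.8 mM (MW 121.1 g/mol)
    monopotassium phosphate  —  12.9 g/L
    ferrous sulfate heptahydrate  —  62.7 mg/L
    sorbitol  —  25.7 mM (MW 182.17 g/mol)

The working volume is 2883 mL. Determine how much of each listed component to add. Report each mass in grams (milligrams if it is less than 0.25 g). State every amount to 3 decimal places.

Scale factor relative to 1 L: 2.883.
soytone: 9.42 g/L × 2.883 L = 27.158 g
Tris base: 10.8 mmol/L × 121.1 g/mol × 2.883 L ÷ 1000 = 3.771 g
monopotassium phosphate: 12.9 g/L × 2.883 L = 37.191 g
ferrous sulfate heptahydrate: 62.7 mg/L × 2.883 L = 180.764 mg
sorbitol: 25.7 mmol/L × 182.17 g/mol × 2.883 L ÷ 1000 = 13.498 g

soytone 27.158 g; Tris base 3.771 g; monopotassium phosphate 37.191 g; ferrous sulfate heptahydrate 180.764 mg; sorbitol 13.498 g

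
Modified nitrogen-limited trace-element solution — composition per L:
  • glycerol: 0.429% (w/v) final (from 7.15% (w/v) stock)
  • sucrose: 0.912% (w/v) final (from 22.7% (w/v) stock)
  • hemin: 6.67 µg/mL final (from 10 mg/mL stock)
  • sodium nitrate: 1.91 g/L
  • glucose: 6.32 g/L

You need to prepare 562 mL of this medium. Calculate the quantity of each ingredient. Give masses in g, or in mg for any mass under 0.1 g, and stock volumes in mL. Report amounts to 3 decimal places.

Target volume = 562 mL = 0.562 L.
glycerol: dilute stock: 0.429% ÷ 7.15% × 562 mL = 33.720 mL
sucrose: dilute stock: 0.912% ÷ 22.7% × 562 mL = 22.579 mL
hemin: dilute stock: 6.67 µg/mL × 562 mL ÷ 10000 µg/mL = 0.375 mL
sodium nitrate: 1.91 g/L × 0.562 L = 1.073 g
glucose: 6.32 g/L × 0.562 L = 3.552 g

glycerol 33.720 mL; sucrose 22.579 mL; hemin 0.375 mL; sodium nitrate 1.073 g; glucose 3.552 g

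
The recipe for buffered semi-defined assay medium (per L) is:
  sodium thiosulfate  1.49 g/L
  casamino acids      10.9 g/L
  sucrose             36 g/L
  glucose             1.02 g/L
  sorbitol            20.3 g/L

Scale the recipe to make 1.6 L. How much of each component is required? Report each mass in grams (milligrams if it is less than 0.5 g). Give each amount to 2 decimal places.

Scale factor relative to 1 L: 1.6.
sodium thiosulfate: 1.49 g/L × 1.6 L = 2.38 g
casamino acids: 10.9 g/L × 1.6 L = 17.44 g
sucrose: 36 g/L × 1.6 L = 57.60 g
glucose: 1.02 g/L × 1.6 L = 1.63 g
sorbitol: 20.3 g/L × 1.6 L = 32.48 g

sodium thiosulfate 2.38 g; casamino acids 17.44 g; sucrose 57.60 g; glucose 1.63 g; sorbitol 32.48 g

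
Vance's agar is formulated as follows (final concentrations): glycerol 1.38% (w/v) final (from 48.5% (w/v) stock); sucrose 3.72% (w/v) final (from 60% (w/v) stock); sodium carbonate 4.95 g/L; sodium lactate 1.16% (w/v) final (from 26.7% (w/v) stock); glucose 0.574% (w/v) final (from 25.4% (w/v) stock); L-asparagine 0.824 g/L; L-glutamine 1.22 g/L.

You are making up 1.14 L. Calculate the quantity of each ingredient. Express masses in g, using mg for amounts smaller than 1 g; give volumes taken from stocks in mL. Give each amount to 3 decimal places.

glycerol 32.437 mL; sucrose 70.680 mL; sodium carbonate 5.643 g; sodium lactate 49.528 mL; glucose 25.762 mL; L-asparagine 939.360 mg; L-glutamine 1.391 g

Working volume: 1.14 L.
glycerol: dilute stock: 1.38% ÷ 48.5% × 1140 mL = 32.437 mL
sucrose: V = C2·V2/C1 = 3.72% ÷ 60% × 1140 mL = 70.680 mL
sodium carbonate: 4.95 g/L × 1.14 L = 5.643 g
sodium lactate: dilute stock: 1.16% ÷ 26.7% × 1140 mL = 49.528 mL
glucose: dilute stock: 0.574% ÷ 25.4% × 1140 mL = 25.762 mL
L-asparagine: 0.824 g/L × 1.14 L = 0.93936 g = 939.360 mg
L-glutamine: 1.22 g/L × 1.14 L = 1.391 g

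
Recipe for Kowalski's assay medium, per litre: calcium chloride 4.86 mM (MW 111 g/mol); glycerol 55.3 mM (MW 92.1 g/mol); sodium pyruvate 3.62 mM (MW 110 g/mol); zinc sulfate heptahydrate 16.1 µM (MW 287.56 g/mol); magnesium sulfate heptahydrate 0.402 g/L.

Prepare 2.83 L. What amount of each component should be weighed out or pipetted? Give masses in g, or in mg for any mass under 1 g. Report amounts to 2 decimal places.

calcium chloride 1.53 g; glycerol 14.41 g; sodium pyruvate 1.13 g; zinc sulfate heptahydrate 13.10 mg; magnesium sulfate heptahydrate 1.14 g

Working volume: 2.83 L.
calcium chloride: 4.86 mmol/L × 111 g/mol × 2.83 L ÷ 1000 = 1.53 g
glycerol: 55.3 mmol/L × 92.1 g/mol × 2.83 L ÷ 1000 = 14.41 g
sodium pyruvate: 3.62 mmol/L × 110 g/mol × 2.83 L ÷ 1000 = 1.13 g
zinc sulfate heptahydrate: 16.1 µmol/L × 287.56 g/mol × 2.83 L ÷ 1000 = 13.10 mg
magnesium sulfate heptahydrate: 0.402 g/L × 2.83 L = 1.14 g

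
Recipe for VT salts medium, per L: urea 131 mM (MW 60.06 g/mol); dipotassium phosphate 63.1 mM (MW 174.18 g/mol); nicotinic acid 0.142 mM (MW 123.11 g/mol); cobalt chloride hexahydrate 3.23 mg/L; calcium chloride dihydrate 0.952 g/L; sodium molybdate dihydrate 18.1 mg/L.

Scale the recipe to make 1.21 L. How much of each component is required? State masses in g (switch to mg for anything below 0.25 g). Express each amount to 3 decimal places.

urea 9.520 g; dipotassium phosphate 13.299 g; nicotinic acid 21.153 mg; cobalt chloride hexahydrate 3.908 mg; calcium chloride dihydrate 1.152 g; sodium molybdate dihydrate 21.901 mg

Working volume: 1.21 L.
urea: 131 mmol/L × 60.06 g/mol × 1.21 L ÷ 1000 = 9.520 g
dipotassium phosphate: 63.1 mmol/L × 174.18 g/mol × 1.21 L ÷ 1000 = 13.299 g
nicotinic acid: 0.142 mmol/L × 123.11 mg/mmol × 1.21 L = 21.153 mg
cobalt chloride hexahydrate: 3.23 mg/L × 1.21 L = 3.908 mg
calcium chloride dihydrate: 0.952 g/L × 1.21 L = 1.152 g
sodium molybdate dihydrate: 18.1 mg/L × 1.21 L = 21.901 mg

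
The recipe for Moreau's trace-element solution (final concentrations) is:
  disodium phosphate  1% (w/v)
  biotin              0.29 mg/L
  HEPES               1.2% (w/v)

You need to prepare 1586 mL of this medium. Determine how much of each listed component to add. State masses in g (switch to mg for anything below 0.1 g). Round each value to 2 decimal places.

disodium phosphate 15.86 g; biotin 0.46 mg; HEPES 19.03 g

Working volume: 1586 mL = 1.586 L.
disodium phosphate: 1% w/v = 10 g/L → 10 × 1.586 L = 15.86 g
biotin: 0.29 mg/L × 1.586 L = 0.46 mg
HEPES: 1.2 g per 100 mL × 1586 mL ÷ 100 = 19.03 g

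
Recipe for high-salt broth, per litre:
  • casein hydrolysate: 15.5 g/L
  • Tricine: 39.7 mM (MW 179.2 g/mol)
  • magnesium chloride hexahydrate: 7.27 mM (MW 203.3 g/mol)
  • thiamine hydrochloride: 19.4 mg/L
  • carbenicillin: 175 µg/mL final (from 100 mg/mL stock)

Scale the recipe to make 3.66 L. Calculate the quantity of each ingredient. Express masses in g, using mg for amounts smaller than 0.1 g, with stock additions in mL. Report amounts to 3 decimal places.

casein hydrolysate 56.730 g; Tricine 26.038 g; magnesium chloride hexahydrate 5.409 g; thiamine hydrochloride 71.004 mg; carbenicillin 6.405 mL

Working volume: 3.66 L.
casein hydrolysate: 15.5 g/L × 3.66 L = 56.730 g
Tricine: 39.7 mmol/L × 179.2 g/mol × 3.66 L ÷ 1000 = 26.038 g
magnesium chloride hexahydrate: 7.27 mmol/L × 203.3 g/mol × 3.66 L ÷ 1000 = 5.409 g
thiamine hydrochloride: 19.4 mg/L × 3.66 L = 71.004 mg
carbenicillin: C1V1 = C2V2 → 175 µg/mL × 3660 mL ÷ 100000 µg/mL = 6.405 mL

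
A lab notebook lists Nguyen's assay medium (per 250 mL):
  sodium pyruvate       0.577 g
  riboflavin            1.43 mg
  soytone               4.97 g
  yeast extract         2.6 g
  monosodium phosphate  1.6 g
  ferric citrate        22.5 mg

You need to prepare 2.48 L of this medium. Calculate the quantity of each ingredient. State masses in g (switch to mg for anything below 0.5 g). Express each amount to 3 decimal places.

sodium pyruvate 5.724 g; riboflavin 14.186 mg; soytone 49.302 g; yeast extract 25.792 g; monosodium phosphate 15.872 g; ferric citrate 223.200 mg

Scale factor = 2480 mL / 250 mL = 9.92.
sodium pyruvate: 0.577 g × (2480 mL / 250 mL) = 5.724 g
riboflavin: 1.43 mg × (2480 mL / 250 mL) = 14.186 mg
soytone: 4.97 g × (2480 mL / 250 mL) = 49.302 g
yeast extract: 2.6 g × (2480 mL / 250 mL) = 25.792 g
monosodium phosphate: 1.6 g × (2480 mL / 250 mL) = 15.872 g
ferric citrate: 22.5 mg × (2480 mL / 250 mL) = 223.200 mg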